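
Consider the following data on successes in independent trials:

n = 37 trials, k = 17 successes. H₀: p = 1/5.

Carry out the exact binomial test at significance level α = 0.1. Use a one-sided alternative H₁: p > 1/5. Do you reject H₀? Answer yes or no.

reject H₀: yes

Exact binomial: n=37, k=17, p₀=1/5=0.2000
P(X≥17) from Σ C(n,i)·p₀^i·(1−p₀)^(n−i)
p-value (one-sided, H₁ greater) = 0.00033
At α=0.1: p < α → reject H₀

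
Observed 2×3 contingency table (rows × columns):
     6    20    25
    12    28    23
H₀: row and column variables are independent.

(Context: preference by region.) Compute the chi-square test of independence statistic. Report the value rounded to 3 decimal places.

Row totals [51, 63], col totals [18, 48, 48], n=114
χ² = (6−8.05)²/8.05 + (20−21.47)²/21.47 + (25−21.47)²/21.47 + (12−9.95)²/9.95 + (28−26.53)²/26.53 + (23−26.53)²/26.53 = 2.1776
df = 2

test statistic = 2.178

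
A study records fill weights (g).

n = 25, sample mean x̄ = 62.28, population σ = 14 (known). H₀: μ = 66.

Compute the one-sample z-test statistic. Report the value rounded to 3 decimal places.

SE = σ/√n = 14/√25 = 2.8000
z = (x̄−μ₀)/SE = (62.28−66)/2.8000 = -1.3286

test statistic = -1.329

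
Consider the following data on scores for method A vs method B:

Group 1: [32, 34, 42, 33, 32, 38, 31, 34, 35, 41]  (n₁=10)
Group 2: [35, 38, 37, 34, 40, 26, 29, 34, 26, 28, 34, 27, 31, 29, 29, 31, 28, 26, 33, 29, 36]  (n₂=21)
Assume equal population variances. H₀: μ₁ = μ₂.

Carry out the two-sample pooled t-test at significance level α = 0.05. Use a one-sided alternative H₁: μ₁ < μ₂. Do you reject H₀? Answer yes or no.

x̄₁=35.200, s₁=3.853, n₁=10
x̄₂=31.429, s₂=4.238, n₂=21
s_p² = [9·3.853² + 20·4.238²]/29 = 16.9911
SE = √(s_p²·(1/10+1/21)) = 1.5837
t = (35.200−31.429)/1.5837 = 2.3814
df = 29
p-value (one-sided, H₁ less) = 0.98798
At α=0.05: p ≥ α → fail to reject H₀

reject H₀: no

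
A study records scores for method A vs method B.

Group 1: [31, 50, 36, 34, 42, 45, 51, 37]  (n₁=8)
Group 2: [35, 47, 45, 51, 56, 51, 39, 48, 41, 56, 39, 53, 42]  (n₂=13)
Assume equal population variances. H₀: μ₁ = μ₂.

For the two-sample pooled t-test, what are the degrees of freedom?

df = n₁ + n₂ − 2 = 8 + 13 − 2 = 19

degrees of freedom = 19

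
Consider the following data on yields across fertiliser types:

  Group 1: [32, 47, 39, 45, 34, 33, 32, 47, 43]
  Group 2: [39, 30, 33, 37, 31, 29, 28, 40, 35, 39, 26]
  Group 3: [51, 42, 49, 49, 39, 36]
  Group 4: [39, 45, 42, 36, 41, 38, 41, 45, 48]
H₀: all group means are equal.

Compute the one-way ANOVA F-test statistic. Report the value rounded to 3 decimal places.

test statistic = 6.784

Group means [39.11, 33.36, 44.33, 41.67], grand mean 38.857
SSB = Σnᵢ(x̄ᵢ−x̄)² = 583.518; SSW = ΣΣ(x−x̄ᵢ)² = 888.768
MSB = 583.518/3 = 194.5060; MSW = 888.768/31 = 28.6699
F = MSB/MSW = 6.7843
df = (3, 31)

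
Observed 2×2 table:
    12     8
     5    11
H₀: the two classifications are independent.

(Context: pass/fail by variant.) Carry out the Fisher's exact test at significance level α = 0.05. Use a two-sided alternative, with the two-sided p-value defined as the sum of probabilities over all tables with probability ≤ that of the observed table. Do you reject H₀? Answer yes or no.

Margins: r₁=20, r₂=16, c₁=17, c₂=19, n=36
p_obs = C(20,12)·C(16,5)/C(36,17); sum pmf over tables with pmf ≤ p_obs
p-value (two-sided) = 0.10647
At α=0.05: p ≥ α → fail to reject H₀

reject H₀: no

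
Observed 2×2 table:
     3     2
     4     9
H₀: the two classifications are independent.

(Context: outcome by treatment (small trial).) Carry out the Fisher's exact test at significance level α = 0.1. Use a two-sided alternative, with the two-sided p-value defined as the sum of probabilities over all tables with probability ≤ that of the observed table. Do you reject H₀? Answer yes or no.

reject H₀: no

Margins: r₁=5, r₂=13, c₁=7, c₂=11, n=18
p_obs = C(5,3)·C(13,4)/C(18,7); sum pmf over tables with pmf ≤ p_obs
p-value (two-sided) = 0.32598
At α=0.1: p ≥ α → fail to reject H₀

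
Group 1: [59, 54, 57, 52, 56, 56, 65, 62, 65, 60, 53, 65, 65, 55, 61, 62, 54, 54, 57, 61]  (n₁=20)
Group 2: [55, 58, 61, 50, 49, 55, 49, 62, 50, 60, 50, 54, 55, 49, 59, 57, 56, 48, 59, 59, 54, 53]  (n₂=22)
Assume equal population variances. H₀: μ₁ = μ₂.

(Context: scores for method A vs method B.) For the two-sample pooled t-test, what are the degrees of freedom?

degrees of freedom = 40

df = n₁ + n₂ − 2 = 20 + 22 − 2 = 40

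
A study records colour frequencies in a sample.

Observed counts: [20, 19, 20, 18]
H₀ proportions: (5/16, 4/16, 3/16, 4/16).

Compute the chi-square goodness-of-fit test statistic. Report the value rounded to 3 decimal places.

test statistic = 2.913

n = 77; E_i = n·p_i = [24.06, 19.25, 14.44, 19.25]
χ² = (20−24.06)²/24.06 + (19−19.25)²/19.25 + (20−14.44)²/14.44 + (18−19.25)²/19.25 = 2.9134
df = 3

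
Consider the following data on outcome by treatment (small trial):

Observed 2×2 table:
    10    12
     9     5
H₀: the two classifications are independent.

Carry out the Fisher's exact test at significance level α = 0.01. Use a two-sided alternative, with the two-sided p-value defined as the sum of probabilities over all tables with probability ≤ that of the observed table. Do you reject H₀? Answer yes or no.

Margins: r₁=22, r₂=14, c₁=19, c₂=17, n=36
p_obs = C(22,10)·C(14,9)/C(36,19); sum pmf over tables with pmf ≤ p_obs
p-value (two-sided) = 0.32173
At α=0.01: p ≥ α → fail to reject H₀

reject H₀: no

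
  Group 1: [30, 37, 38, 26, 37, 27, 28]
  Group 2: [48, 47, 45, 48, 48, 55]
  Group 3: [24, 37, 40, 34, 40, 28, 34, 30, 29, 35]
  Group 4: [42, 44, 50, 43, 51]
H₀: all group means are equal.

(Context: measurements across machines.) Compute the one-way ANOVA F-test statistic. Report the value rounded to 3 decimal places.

Group means [31.86, 48.50, 33.10, 46.00], grand mean 38.393
SSB = Σnᵢ(x̄ᵢ−x̄)² = 1481.421; SSW = ΣΣ(x−x̄ᵢ)² = 545.257
MSB = 1481.421/3 = 493.8071; MSW = 545.257/24 = 22.7190
F = MSB/MSW = 21.7354
df = (3, 24)

test statistic = 21.735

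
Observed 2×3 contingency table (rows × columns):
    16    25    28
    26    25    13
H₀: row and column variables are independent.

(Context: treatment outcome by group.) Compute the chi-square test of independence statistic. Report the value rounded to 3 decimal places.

test statistic = 7.692

Row totals [69, 64], col totals [42, 50, 41], n=133
χ² = (16−21.79)²/21.79 + (25−25.94)²/25.94 + (28−21.27)²/21.27 + (26−20.21)²/20.21 + (25−24.06)²/24.06 + (13−19.73)²/19.73 = 7.6917
df = 2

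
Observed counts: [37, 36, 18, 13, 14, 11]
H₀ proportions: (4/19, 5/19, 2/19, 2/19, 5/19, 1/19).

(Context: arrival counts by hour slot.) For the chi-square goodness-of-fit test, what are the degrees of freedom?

df = k − 1 = 6 − 1 = 5

degrees of freedom = 5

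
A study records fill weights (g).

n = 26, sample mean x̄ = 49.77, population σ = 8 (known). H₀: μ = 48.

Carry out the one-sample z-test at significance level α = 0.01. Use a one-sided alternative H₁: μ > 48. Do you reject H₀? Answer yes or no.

SE = σ/√n = 8/√26 = 1.5689
z = (x̄−μ₀)/SE = (49.77−48)/1.5689 = 1.1282
p-value (one-sided, H₁ greater) = 0.12963
At α=0.01: p ≥ α → fail to reject H₀

reject H₀: no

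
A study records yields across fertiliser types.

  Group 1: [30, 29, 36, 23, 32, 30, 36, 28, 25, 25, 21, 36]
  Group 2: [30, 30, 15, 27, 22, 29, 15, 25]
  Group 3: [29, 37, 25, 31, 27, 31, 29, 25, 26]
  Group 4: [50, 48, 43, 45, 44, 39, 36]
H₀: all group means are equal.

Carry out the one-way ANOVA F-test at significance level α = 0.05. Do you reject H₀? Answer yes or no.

Group means [29.25, 24.12, 28.89, 43.57], grand mean 30.806
SSB = Σnᵢ(x̄ᵢ−x̄)² = 1559.911; SSW = ΣΣ(x−x̄ᵢ)² = 821.728
MSB = 1559.911/3 = 519.9702; MSW = 821.728/32 = 25.6790
F = MSB/MSW = 20.2488
df = (3, 32)
p-value (upper-tail) = 0.00000
At α=0.05: p < α → reject H₀

reject H₀: yes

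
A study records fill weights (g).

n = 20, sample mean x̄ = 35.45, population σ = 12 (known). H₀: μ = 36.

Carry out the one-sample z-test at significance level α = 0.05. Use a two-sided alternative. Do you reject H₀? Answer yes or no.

reject H₀: no

SE = σ/√n = 12/√20 = 2.6833
z = (x̄−μ₀)/SE = (35.45−36)/2.6833 = -0.2050
p-value (two-sided) = 0.83759
At α=0.05: p ≥ α → fail to reject H₀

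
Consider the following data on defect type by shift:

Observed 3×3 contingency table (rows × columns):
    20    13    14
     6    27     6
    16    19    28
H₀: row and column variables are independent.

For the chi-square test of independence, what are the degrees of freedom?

df = (r−1)(c−1) = (3−1)·(3−1) = 4

degrees of freedom = 4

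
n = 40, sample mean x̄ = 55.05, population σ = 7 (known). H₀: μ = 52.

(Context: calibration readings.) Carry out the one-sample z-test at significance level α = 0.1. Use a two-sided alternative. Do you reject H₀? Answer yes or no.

reject H₀: yes

SE = σ/√n = 7/√40 = 1.1068
z = (x̄−μ₀)/SE = (55.05−52)/1.1068 = 2.7557
p-value (two-sided) = 0.00586
At α=0.1: p < α → reject H₀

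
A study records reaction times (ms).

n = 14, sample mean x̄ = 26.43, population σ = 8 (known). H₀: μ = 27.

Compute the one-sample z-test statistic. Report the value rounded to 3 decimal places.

test statistic = -0.267

SE = σ/√n = 8/√14 = 2.1381
z = (x̄−μ₀)/SE = (26.43−27)/2.1381 = -0.2666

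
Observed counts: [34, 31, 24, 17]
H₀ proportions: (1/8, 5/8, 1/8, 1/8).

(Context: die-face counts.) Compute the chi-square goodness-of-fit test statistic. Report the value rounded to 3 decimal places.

n = 106; E_i = n·p_i = [13.25, 66.25, 13.25, 13.25]
χ² = (34−13.25)²/13.25 + (31−66.25)²/66.25 + (24−13.25)²/13.25 + (17−13.25)²/13.25 = 61.0340
df = 3

test statistic = 61.034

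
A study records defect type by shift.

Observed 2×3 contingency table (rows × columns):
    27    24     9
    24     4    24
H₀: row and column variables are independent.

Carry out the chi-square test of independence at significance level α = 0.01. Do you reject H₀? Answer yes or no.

reject H₀: yes

Row totals [60, 52], col totals [51, 28, 33], n=112
χ² = (27−27.32)²/27.32 + (24−15.00)²/15.00 + (9−17.68)²/17.68 + (24−23.68)²/23.68 + (4−13.00)²/13.00 + (24−15.32)²/15.32 = 20.8151
df = 2
p-value (upper-tail) = 0.00003
At α=0.01: p < α → reject H₀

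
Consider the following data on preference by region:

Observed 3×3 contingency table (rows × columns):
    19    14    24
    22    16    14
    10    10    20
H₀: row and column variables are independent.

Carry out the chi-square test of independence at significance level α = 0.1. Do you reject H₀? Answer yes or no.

Row totals [57, 52, 40], col totals [51, 40, 58], n=149
χ² = (19−19.51)²/19.51 + (14−15.30)²/15.30 + (24−22.19)²/22.19 + (22−17.80)²/17.80 + (16−13.96)²/13.96 + (14−20.24)²/20.24 + (10−13.69)²/13.69 + (10−10.74)²/10.74 + (20−15.57)²/15.57 = 5.7927
df = 4
p-value (upper-tail) = 0.21517
At α=0.1: p ≥ α → fail to reject H₀

reject H₀: no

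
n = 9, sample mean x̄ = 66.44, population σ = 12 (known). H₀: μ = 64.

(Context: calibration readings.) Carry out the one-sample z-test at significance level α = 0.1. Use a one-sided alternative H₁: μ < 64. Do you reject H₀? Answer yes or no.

reject H₀: no

SE = σ/√n = 12/√9 = 4.0000
z = (x̄−μ₀)/SE = (66.44−64)/4.0000 = 0.6100
p-value (one-sided, H₁ less) = 0.72907
At α=0.1: p ≥ α → fail to reject H₀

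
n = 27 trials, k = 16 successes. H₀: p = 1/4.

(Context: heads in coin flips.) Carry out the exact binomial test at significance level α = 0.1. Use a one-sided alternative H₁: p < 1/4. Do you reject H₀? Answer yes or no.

reject H₀: no

Exact binomial: n=27, k=16, p₀=1/4=0.2500
P(X≤16) from Σ C(n,i)·p₀^i·(1−p₀)^(n−i)
p-value (one-sided, H₁ less) = 0.99997
At α=0.1: p ≥ α → fail to reject H₀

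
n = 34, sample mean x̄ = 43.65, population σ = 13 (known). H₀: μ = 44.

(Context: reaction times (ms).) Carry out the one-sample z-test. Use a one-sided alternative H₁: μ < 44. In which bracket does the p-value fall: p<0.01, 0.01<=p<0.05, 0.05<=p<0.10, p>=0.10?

SE = σ/√n = 13/√34 = 2.2295
z = (x̄−μ₀)/SE = (43.65−44)/2.2295 = -0.1570
p-value (one-sided, H₁ less) = 0.43763
→ bracket: p>=0.10

p-value bracket: p>=0.10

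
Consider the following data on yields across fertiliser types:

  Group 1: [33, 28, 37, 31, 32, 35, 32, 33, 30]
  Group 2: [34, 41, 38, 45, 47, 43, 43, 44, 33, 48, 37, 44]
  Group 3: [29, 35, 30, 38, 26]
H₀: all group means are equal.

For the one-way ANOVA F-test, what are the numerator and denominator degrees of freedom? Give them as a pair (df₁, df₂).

k = 3 groups, N = 26 total
df = (k−1, N−k) = (3−1, 26−3) = (2, 23)

degrees of freedom = [2, 23]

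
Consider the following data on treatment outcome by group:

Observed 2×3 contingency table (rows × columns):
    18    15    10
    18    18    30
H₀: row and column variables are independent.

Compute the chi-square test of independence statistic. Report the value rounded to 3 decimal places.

Row totals [43, 66], col totals [36, 33, 40], n=109
χ² = (18−14.20)²/14.20 + (15−13.02)²/13.02 + (10−15.78)²/15.78 + (18−21.80)²/21.80 + (18−19.98)²/19.98 + (30−24.22)²/24.22 = 5.6721
df = 2

test statistic = 5.672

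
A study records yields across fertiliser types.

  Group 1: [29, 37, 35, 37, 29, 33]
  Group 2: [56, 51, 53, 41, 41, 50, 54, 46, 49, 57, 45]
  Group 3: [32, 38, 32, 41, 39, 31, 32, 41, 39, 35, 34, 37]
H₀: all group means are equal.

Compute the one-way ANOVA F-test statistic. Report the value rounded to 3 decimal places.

Group means [33.33, 49.36, 35.92], grand mean 40.483
SSB = Σnᵢ(x̄ᵢ−x̄)² = 1424.446; SSW = ΣΣ(x−x̄ᵢ)² = 528.795
MSB = 1424.446/2 = 712.2230; MSW = 528.795/26 = 20.3383
F = MSB/MSW = 35.0188
df = (2, 26)

test statistic = 35.019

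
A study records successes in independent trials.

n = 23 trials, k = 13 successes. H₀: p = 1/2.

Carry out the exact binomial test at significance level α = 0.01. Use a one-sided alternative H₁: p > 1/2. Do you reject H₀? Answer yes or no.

Exact binomial: n=23, k=13, p₀=1/2=0.5000
P(X≥13) from Σ C(n,i)·p₀^i·(1−p₀)^(n−i)
p-value (one-sided, H₁ greater) = 0.33882
At α=0.01: p ≥ α → fail to reject H₀

reject H₀: no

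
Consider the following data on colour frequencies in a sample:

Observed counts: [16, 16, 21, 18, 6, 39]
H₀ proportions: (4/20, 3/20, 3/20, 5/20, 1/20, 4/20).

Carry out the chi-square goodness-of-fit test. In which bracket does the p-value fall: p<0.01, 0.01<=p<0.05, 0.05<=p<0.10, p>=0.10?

n = 116; E_i = n·p_i = [23.20, 17.40, 17.40, 29.00, 5.80, 23.20]
χ² = (16−23.20)²/23.20 + (16−17.40)²/17.40 + (21−17.40)²/17.40 + (18−29.00)²/29.00 + (6−5.80)²/5.80 + (39−23.20)²/23.20 = 18.0316
df = 5
p-value (upper-tail) = 0.00291
→ bracket: p<0.01

p-value bracket: p<0.01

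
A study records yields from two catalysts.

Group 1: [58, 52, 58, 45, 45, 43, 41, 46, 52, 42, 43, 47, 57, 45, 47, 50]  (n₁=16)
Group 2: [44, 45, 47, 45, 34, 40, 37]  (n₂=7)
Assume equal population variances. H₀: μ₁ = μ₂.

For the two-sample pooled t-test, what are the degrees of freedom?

df = n₁ + n₂ − 2 = 16 + 7 − 2 = 21

degrees of freedom = 21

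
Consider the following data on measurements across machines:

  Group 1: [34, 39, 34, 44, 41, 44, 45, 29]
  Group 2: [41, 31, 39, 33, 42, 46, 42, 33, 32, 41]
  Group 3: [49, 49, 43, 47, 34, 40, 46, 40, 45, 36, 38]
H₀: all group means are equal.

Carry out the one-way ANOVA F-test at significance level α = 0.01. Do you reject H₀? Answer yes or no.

reject H₀: no

Group means [38.75, 38.00, 42.45], grand mean 39.897
SSB = Σnᵢ(x̄ᵢ−x̄)² = 118.462; SSW = ΣΣ(x−x̄ᵢ)² = 760.227
MSB = 118.462/2 = 59.2312; MSW = 760.227/26 = 29.2395
F = MSB/MSW = 2.0257
df = (2, 26)
p-value (upper-tail) = 0.15220
At α=0.01: p ≥ α → fail to reject H₀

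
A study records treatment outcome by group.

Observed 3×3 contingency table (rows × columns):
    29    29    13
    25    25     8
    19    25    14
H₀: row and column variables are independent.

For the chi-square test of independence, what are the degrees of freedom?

df = (r−1)(c−1) = (3−1)·(3−1) = 4

degrees of freedom = 4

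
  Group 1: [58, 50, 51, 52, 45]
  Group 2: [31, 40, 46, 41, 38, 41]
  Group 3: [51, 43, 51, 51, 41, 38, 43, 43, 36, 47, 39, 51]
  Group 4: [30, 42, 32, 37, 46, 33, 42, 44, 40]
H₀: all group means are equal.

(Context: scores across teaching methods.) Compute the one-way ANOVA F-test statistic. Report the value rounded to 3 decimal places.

Group means [51.20, 39.50, 44.50, 38.44], grand mean 42.906
SSB = Σnᵢ(x̄ᵢ−x̄)² = 623.197; SSW = ΣΣ(x−x̄ᵢ)² = 807.522
MSB = 623.197/3 = 207.7322; MSW = 807.522/28 = 28.8401
F = MSB/MSW = 7.2029
df = (3, 28)

test statistic = 7.203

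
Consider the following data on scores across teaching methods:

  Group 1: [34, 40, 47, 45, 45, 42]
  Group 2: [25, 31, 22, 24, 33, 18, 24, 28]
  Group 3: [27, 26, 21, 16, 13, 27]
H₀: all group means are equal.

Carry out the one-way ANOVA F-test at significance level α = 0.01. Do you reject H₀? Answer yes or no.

reject H₀: yes

Group means [42.17, 25.62, 21.67], grand mean 29.400
SSB = Σnᵢ(x̄ᵢ−x̄)² = 1450.758; SSW = ΣΣ(x−x̄ᵢ)² = 460.042
MSB = 1450.758/2 = 725.3792; MSW = 460.042/17 = 27.0613
F = MSB/MSW = 26.8051
df = (2, 17)
p-value (upper-tail) = 0.00001
At α=0.01: p < α → reject H₀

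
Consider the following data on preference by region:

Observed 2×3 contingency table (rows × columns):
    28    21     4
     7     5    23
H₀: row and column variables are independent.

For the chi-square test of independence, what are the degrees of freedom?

degrees of freedom = 2

df = (r−1)(c−1) = (2−1)·(3−1) = 2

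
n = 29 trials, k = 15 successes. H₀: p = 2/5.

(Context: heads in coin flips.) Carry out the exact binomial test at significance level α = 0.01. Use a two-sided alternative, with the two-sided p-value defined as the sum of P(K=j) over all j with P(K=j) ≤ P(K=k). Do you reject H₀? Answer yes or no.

Exact binomial: n=29, k=15, p₀=2/5=0.4000
P(X=j) = C(n,j)·p₀^j·(1−p₀)^(n−j); p = Σ P(X=j) over j with P(X=j) ≤ P(X=15)
p-value (two-sided) = 0.25491
At α=0.01: p ≥ α → fail to reject H₀

reject H₀: no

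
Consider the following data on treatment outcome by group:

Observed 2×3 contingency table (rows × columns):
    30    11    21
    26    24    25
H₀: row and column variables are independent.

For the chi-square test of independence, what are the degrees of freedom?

df = (r−1)(c−1) = (2−1)·(3−1) = 2

degrees of freedom = 2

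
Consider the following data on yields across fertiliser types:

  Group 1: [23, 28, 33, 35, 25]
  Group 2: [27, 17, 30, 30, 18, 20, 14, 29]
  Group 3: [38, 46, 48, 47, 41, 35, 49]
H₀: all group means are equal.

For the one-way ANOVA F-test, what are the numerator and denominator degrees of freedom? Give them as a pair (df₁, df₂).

degrees of freedom = [2, 17]

k = 3 groups, N = 20 total
df = (k−1, N−k) = (3−1, 20−3) = (2, 17)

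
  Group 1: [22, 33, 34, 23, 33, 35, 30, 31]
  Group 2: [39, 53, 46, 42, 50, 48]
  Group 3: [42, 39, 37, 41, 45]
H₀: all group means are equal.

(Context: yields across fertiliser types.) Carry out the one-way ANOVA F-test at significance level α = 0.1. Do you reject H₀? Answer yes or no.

Group means [30.12, 46.33, 40.80], grand mean 38.053
SSB = Σnᵢ(x̄ᵢ−x̄)² = 951.939; SSW = ΣΣ(x−x̄ᵢ)² = 343.008
MSB = 951.939/2 = 475.9695; MSW = 343.008/16 = 21.4380
F = MSB/MSW = 22.2021
df = (2, 16)
p-value (upper-tail) = 0.00002
At α=0.1: p < α → reject H₀

reject H₀: yes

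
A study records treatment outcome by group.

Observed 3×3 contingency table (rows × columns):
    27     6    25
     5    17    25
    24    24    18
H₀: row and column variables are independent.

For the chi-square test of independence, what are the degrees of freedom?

degrees of freedom = 4

df = (r−1)(c−1) = (3−1)·(3−1) = 4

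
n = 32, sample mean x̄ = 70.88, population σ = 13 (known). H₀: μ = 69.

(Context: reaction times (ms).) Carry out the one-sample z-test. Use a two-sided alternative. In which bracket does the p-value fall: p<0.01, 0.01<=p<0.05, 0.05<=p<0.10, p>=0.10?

p-value bracket: p>=0.10

SE = σ/√n = 13/√32 = 2.2981
z = (x̄−μ₀)/SE = (70.88−69)/2.2981 = 0.8181
p-value (two-sided) = 0.41332
→ bracket: p>=0.10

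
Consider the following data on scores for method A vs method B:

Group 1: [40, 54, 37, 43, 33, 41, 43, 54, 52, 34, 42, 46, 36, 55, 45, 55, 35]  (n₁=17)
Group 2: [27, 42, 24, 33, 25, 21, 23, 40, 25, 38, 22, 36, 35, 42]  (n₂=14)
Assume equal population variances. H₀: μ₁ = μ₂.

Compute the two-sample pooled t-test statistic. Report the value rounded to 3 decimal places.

test statistic = 4.592

x̄₁=43.824, s₁=7.732, n₁=17
x̄₂=30.929, s₂=7.839, n₂=14
s_p² = [16·7.732² + 13·7.839²]/29 = 60.5310
SE = √(s_p²·(1/17+1/14)) = 2.8079
t = (43.824−30.929)/2.8079 = 4.5924
df = 29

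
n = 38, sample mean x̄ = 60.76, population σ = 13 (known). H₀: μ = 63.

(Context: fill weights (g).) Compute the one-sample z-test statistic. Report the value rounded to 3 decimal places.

test statistic = -1.062

SE = σ/√n = 13/√38 = 2.1089
z = (x̄−μ₀)/SE = (60.76−63)/2.1089 = -1.0622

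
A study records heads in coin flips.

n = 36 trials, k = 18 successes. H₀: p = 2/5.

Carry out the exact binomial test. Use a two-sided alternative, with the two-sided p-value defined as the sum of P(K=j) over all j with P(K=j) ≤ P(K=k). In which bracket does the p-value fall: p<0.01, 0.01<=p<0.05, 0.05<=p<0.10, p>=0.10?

p-value bracket: p>=0.10

Exact binomial: n=36, k=18, p₀=2/5=0.4000
P(X=j) = C(n,j)·p₀^j·(1−p₀)^(n−j); p = Σ P(X=j) over j with P(X=j) ≤ P(X=18)
p-value (two-sided) = 0.23634
→ bracket: p>=0.10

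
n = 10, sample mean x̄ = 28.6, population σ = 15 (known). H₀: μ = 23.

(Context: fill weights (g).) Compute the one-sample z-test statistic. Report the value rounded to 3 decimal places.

SE = σ/√n = 15/√10 = 4.7434
z = (x̄−μ₀)/SE = (28.6−23)/4.7434 = 1.1806

test statistic = 1.181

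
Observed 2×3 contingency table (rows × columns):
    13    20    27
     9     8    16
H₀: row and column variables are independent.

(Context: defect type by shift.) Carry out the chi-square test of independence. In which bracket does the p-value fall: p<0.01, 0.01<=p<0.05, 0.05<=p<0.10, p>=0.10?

p-value bracket: p>=0.10

Row totals [60, 33], col totals [22, 28, 43], n=93
χ² = (13−14.19)²/14.19 + (20−18.06)²/18.06 + (27−27.74)²/27.74 + (9−7.81)²/7.81 + (8−9.94)²/9.94 + (16−15.26)²/15.26 = 0.9232
df = 2
p-value (upper-tail) = 0.63028
→ bracket: p>=0.10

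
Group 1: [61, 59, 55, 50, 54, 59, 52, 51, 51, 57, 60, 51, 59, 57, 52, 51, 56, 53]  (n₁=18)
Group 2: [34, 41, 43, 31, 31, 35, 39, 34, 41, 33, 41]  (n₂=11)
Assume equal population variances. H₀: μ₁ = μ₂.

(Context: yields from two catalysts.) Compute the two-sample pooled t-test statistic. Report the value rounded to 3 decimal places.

test statistic = 12.002

x̄₁=54.889, s₁=3.676, n₁=18
x̄₂=36.636, s₂=4.433, n₂=11
s_p² = [17·3.676² + 10·4.433²]/27 = 15.7897
SE = √(s_p²·(1/18+1/11)) = 1.5207
t = (54.889−36.636)/1.5207 = 12.0024
df = 27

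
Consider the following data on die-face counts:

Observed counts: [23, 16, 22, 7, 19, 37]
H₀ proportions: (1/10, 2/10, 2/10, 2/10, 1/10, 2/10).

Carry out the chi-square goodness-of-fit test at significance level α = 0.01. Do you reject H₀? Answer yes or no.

n = 124; E_i = n·p_i = [12.40, 24.80, 24.80, 24.80, 12.40, 24.80]
χ² = (23−12.40)²/12.40 + (16−24.80)²/24.80 + (22−24.80)²/24.80 + (7−24.80)²/24.80 + (19−12.40)²/12.40 + (37−24.80)²/24.80 = 34.7903
df = 5
p-value (upper-tail) = 0.00000
At α=0.01: p < α → reject H₀

reject H₀: yes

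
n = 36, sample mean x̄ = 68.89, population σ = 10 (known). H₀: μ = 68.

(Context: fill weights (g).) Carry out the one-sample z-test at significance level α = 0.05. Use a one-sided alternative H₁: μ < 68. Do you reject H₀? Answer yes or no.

reject H₀: no

SE = σ/√n = 10/√36 = 1.6667
z = (x̄−μ₀)/SE = (68.89−68)/1.6667 = 0.5340
p-value (one-sided, H₁ less) = 0.70333
At α=0.05: p ≥ α → fail to reject H₀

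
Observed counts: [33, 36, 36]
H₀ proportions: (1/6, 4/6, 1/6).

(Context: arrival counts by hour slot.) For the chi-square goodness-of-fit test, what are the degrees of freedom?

df = k − 1 = 3 − 1 = 2

degrees of freedom = 2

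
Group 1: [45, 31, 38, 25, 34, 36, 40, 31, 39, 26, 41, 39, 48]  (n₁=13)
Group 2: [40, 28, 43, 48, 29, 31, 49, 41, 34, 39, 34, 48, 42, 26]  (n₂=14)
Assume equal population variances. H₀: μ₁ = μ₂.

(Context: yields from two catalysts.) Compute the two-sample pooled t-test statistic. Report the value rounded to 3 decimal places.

test statistic = -0.572

x̄₁=36.385, s₁=6.838, n₁=13
x̄₂=38.000, s₂=7.756, n₂=14
s_p² = [12·6.838² + 13·7.756²]/25 = 53.7231
SE = √(s_p²·(1/13+1/14)) = 2.8231
t = (36.385−38.000)/2.8231 = -0.5722
df = 25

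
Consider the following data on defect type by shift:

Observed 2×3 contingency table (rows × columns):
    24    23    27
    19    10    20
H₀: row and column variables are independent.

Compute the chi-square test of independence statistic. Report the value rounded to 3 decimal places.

test statistic = 1.736

Row totals [74, 49], col totals [43, 33, 47], n=123
χ² = (24−25.87)²/25.87 + (23−19.85)²/19.85 + (27−28.28)²/28.28 + (19−17.13)²/17.13 + (10−13.15)²/13.15 + (20−18.72)²/18.72 = 1.7356
df = 2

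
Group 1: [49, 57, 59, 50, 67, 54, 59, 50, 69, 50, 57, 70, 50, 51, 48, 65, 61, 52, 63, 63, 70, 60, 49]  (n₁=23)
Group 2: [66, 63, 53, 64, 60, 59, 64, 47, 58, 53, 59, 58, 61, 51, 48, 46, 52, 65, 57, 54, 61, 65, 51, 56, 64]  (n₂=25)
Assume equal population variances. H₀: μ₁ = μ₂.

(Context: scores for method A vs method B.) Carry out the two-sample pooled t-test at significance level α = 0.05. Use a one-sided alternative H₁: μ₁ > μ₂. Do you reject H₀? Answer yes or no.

reject H₀: no

x̄₁=57.522, s₁=7.446, n₁=23
x̄₂=57.400, s₂=6.055, n₂=25
s_p² = [22·7.446² + 24·6.055²]/46 = 45.6465
SE = √(s_p²·(1/23+1/25)) = 1.9520
t = (57.522−57.400)/1.9520 = 0.0624
df = 46
p-value (one-sided, H₁ greater) = 0.47527
At α=0.05: p ≥ α → fail to reject H₀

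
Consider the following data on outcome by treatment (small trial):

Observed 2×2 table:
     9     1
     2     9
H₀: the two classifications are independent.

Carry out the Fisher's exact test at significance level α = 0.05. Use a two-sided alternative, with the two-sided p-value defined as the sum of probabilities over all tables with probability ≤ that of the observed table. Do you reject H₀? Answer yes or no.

Margins: r₁=10, r₂=11, c₁=11, c₂=10, n=21
p_obs = C(10,9)·C(11,2)/C(21,11); sum pmf over tables with pmf ≤ p_obs
p-value (two-sided) = 0.00191
At α=0.05: p < α → reject H₀

reject H₀: yes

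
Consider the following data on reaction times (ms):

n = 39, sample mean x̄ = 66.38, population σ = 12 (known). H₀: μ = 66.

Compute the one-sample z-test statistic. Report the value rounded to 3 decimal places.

test statistic = 0.198

SE = σ/√n = 12/√39 = 1.9215
z = (x̄−μ₀)/SE = (66.38−66)/1.9215 = 0.1978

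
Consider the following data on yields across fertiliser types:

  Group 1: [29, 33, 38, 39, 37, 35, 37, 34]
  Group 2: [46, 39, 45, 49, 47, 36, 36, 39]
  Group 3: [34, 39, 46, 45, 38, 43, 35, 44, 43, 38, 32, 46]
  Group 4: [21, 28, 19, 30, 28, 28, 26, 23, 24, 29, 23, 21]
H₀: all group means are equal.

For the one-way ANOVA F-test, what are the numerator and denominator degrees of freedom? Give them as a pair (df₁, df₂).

degrees of freedom = [3, 36]

k = 4 groups, N = 40 total
df = (k−1, N−k) = (4−1, 40−4) = (3, 36)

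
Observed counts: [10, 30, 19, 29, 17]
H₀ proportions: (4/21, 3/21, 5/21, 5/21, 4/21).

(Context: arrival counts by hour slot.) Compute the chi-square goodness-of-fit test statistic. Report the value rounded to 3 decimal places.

n = 105; E_i = n·p_i = [20.00, 15.00, 25.00, 25.00, 20.00]
χ² = (10−20.00)²/20.00 + (30−15.00)²/15.00 + (19−25.00)²/25.00 + (29−25.00)²/25.00 + (17−20.00)²/20.00 = 22.5300
df = 4

test statistic = 22.530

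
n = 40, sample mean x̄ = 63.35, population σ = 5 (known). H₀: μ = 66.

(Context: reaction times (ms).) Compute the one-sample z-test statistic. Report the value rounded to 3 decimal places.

test statistic = -3.352

SE = σ/√n = 5/√40 = 0.7906
z = (x̄−μ₀)/SE = (63.35−66)/0.7906 = -3.3520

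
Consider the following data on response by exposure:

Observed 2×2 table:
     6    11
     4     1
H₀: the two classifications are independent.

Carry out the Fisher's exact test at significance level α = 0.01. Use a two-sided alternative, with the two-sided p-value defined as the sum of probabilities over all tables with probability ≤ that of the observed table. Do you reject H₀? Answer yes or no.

reject H₀: no

Margins: r₁=17, r₂=5, c₁=10, c₂=12, n=22
p_obs = C(17,6)·C(5,4)/C(22,10); sum pmf over tables with pmf ≤ p_obs
p-value (two-sided) = 0.13534
At α=0.01: p ≥ α → fail to reject H₀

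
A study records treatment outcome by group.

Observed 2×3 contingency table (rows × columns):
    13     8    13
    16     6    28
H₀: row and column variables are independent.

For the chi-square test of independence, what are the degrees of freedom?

df = (r−1)(c−1) = (2−1)·(3−1) = 2

degrees of freedom = 2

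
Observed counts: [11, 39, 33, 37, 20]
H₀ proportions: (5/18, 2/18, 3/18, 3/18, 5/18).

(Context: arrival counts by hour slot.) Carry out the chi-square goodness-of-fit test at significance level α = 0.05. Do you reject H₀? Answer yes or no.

reject H₀: yes

n = 140; E_i = n·p_i = [38.89, 15.56, 23.33, 23.33, 38.89]
χ² = (11−38.89)²/38.89 + (39−15.56)²/15.56 + (33−23.33)²/23.33 + (37−23.33)²/23.33 + (20−38.89)²/38.89 = 76.5186
df = 4
p-value (upper-tail) = 0.00000
At α=0.05: p < α → reject H₀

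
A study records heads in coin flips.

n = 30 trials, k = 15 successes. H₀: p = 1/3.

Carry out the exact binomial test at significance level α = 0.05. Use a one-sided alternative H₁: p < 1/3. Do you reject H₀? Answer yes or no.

reject H₀: no

Exact binomial: n=30, k=15, p₀=1/3=0.3333
P(X≤15) from Σ C(n,i)·p₀^i·(1−p₀)^(n−i)
p-value (one-sided, H₁ less) = 0.98120
At α=0.05: p ≥ α → fail to reject H₀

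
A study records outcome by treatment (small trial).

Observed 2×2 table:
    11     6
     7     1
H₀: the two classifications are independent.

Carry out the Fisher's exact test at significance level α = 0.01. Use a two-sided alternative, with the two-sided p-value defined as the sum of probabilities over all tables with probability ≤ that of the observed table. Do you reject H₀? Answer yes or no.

reject H₀: no

Margins: r₁=17, r₂=8, c₁=18, c₂=7, n=25
p_obs = C(17,11)·C(8,7)/C(25,18); sum pmf over tables with pmf ≤ p_obs
p-value (two-sided) = 0.36230
At α=0.01: p ≥ α → fail to reject H₀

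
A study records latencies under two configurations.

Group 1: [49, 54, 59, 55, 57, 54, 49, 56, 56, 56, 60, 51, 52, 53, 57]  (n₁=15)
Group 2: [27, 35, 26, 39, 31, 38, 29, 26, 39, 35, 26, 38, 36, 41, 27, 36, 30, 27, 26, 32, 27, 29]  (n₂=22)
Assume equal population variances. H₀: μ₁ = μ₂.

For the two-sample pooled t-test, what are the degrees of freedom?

degrees of freedom = 35

df = n₁ + n₂ − 2 = 15 + 22 − 2 = 35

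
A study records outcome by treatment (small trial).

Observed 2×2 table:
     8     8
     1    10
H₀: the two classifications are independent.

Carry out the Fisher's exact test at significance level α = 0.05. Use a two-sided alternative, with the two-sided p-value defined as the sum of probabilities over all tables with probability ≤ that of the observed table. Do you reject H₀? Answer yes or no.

Margins: r₁=16, r₂=11, c₁=9, c₂=18, n=27
p_obs = C(16,8)·C(11,1)/C(27,9); sum pmf over tables with pmf ≤ p_obs
p-value (two-sided) = 0.04167
At α=0.05: p < α → reject H₀

reject H₀: yes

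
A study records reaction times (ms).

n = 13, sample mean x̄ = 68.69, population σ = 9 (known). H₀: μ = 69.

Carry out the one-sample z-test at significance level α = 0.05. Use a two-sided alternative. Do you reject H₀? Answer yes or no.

SE = σ/√n = 9/√13 = 2.4962
z = (x̄−μ₀)/SE = (68.69−69)/2.4962 = -0.1242
p-value (two-sided) = 0.90116
At α=0.05: p ≥ α → fail to reject H₀

reject H₀: no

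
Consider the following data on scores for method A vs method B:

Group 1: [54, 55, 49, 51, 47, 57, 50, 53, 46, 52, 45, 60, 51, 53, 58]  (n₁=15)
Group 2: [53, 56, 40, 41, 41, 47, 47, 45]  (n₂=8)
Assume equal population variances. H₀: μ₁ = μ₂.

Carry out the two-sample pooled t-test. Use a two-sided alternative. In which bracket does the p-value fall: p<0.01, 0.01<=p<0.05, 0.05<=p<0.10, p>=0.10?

x̄₁=52.067, s₁=4.350, n₁=15
x̄₂=46.250, s₂=5.825, n₂=8
s_p² = [14·4.350² + 7·5.825²]/21 = 23.9254
SE = √(s_p²·(1/15+1/8)) = 2.1414
t = (52.067−46.250)/2.1414 = 2.7163
df = 21
p-value (two-sided) = 0.01293
→ bracket: 0.01<=p<0.05

p-value bracket: 0.01<=p<0.05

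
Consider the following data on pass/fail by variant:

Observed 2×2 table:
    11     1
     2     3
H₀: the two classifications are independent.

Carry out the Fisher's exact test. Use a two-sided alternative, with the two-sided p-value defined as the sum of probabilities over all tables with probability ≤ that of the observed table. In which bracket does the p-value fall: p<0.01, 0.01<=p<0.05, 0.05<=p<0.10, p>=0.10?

p-value bracket: 0.05<=p<0.10

Margins: r₁=12, r₂=5, c₁=13, c₂=4, n=17
p_obs = C(12,11)·C(5,2)/C(17,13); sum pmf over tables with pmf ≤ p_obs
p-value (two-sided) = 0.05252
→ bracket: 0.05<=p<0.10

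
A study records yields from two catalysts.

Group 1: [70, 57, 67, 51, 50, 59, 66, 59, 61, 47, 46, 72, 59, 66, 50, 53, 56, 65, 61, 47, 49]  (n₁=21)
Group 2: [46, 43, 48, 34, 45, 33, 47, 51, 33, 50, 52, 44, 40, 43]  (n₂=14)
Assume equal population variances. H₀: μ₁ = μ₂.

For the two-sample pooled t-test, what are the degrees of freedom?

degrees of freedom = 33

df = n₁ + n₂ − 2 = 21 + 14 − 2 = 33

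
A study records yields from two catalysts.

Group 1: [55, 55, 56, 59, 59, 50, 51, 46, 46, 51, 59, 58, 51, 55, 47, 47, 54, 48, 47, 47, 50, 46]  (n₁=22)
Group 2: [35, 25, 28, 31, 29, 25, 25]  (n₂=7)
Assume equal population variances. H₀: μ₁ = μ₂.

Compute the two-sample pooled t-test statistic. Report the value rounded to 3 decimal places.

test statistic = 11.965

x̄₁=51.682, s₁=4.694, n₁=22
x̄₂=28.286, s₂=3.773, n₂=7
s_p² = [21·4.694² + 6·3.773²]/27 = 20.3038
SE = √(s_p²·(1/22+1/7)) = 1.9554
t = (51.682−28.286)/1.9554 = 11.9651
df = 27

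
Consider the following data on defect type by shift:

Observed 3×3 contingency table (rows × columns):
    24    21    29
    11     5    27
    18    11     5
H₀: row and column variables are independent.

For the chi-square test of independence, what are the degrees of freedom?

degrees of freedom = 4

df = (r−1)(c−1) = (3−1)·(3−1) = 4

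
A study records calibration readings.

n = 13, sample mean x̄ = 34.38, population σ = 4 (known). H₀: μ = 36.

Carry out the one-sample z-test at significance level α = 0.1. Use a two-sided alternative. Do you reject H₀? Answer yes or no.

SE = σ/√n = 4/√13 = 1.1094
z = (x̄−μ₀)/SE = (34.38−36)/1.1094 = -1.4602
p-value (two-sided) = 0.14422
At α=0.1: p ≥ α → fail to reject H₀

reject H₀: no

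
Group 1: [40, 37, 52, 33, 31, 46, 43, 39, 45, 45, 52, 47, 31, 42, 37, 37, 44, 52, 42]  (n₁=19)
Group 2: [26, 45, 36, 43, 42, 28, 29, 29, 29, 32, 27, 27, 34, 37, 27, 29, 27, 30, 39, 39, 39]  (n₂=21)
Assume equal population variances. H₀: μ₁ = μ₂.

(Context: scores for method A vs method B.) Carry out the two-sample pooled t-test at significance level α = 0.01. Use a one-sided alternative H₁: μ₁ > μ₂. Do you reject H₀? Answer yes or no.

x̄₁=41.842, s₁=6.560, n₁=19
x̄₂=33.048, s₂=6.128, n₂=21
s_p² = [18·6.560² + 20·6.128²]/38 = 40.1442
SE = √(s_p²·(1/19+1/21)) = 2.0061
t = (41.842−33.048)/2.0061 = 4.3838
df = 38
p-value (one-sided, H₁ greater) = 0.00004
At α=0.01: p < α → reject H₀

reject H₀: yes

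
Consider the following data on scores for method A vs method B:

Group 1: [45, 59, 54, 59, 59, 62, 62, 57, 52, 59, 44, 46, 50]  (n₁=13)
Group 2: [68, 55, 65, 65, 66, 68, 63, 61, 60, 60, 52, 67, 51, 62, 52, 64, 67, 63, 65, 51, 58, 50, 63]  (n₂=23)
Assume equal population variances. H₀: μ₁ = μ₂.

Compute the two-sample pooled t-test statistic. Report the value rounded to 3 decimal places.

test statistic = -2.914

x̄₁=54.462, s₁=6.450, n₁=13
x̄₂=60.696, s₂=6.003, n₂=23
s_p² = [12·6.450² + 22·6.003²]/34 = 38.0030
SE = √(s_p²·(1/13+1/23)) = 2.1391
t = (54.462−60.696)/2.1391 = -2.9144
df = 34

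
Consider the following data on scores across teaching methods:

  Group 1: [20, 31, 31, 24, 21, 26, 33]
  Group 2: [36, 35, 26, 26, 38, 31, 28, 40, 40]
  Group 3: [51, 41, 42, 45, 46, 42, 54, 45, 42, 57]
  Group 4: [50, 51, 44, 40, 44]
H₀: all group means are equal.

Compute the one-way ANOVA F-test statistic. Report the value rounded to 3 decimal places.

Group means [26.57, 33.33, 46.50, 45.80], grand mean 38.065
SSB = Σnᵢ(x̄ᵢ−x̄)² = 2136.857; SSW = ΣΣ(x−x̄ᵢ)² = 791.014
MSB = 2136.857/3 = 712.2856; MSW = 791.014/27 = 29.2968
F = MSB/MSW = 24.3127
df = (3, 27)

test statistic = 24.313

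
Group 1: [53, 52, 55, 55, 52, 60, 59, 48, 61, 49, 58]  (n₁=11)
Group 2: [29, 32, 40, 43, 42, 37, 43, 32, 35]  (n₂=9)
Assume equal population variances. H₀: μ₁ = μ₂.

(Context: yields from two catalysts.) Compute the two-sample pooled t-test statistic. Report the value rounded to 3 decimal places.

x̄₁=54.727, s₁=4.384, n₁=11
x̄₂=37.000, s₂=5.292, n₂=9
s_p² = [10·4.384² + 8·5.292²]/18 = 23.1212
SE = √(s_p²·(1/11+1/9)) = 2.1612
t = (54.727−37.000)/2.1612 = 8.2024
df = 18

test statistic = 8.202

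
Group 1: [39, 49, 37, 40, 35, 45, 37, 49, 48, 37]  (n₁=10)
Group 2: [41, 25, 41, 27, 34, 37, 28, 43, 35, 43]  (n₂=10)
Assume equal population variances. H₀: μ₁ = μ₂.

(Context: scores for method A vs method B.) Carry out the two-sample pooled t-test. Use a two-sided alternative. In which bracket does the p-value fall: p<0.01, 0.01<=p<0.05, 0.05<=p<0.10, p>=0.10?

p-value bracket: 0.01<=p<0.05

x̄₁=41.600, s₁=5.562, n₁=10
x̄₂=35.400, s₂=6.802, n₂=10
s_p² = [9·5.562² + 9·6.802²]/18 = 38.6000
SE = √(s_p²·(1/10+1/10)) = 2.7785
t = (41.600−35.400)/2.7785 = 2.2314
df = 18
p-value (two-sided) = 0.03861
→ bracket: 0.01<=p<0.05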